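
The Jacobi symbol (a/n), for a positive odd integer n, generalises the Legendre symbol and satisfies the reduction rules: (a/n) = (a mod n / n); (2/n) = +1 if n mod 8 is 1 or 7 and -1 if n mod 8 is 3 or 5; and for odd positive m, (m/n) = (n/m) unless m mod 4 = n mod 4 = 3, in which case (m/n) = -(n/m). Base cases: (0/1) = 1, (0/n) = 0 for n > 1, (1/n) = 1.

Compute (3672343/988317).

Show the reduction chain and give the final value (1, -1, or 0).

(3672343/988317): 3672343 mod 988317 = 707392, so (3672343/988317) = (707392/988317)
factor out 2^6: 707392 = 2^6·11053; with 988317 mod 8 = 5, (2/988317) = -1; sign now +1; continue with (11053/988317)
flip (11053/988317) -> (988317/11053): both odd, 11053 mod 4 = 1, 988317 mod 4 = 1, so the flip contributes +1; sign now +1
(988317/11053): 988317 mod 11053 = 4600, so (988317/11053) = (4600/11053)
factor out 2^3: 4600 = 2^3·575; with 11053 mod 8 = 5, (2/11053) = -1; sign now -1; continue with (575/11053)
flip (575/11053) -> (11053/575): both odd, 575 mod 4 = 3, 11053 mod 4 = 1, so the flip contributes +1; sign now -1
(11053/575): 11053 mod 575 = 128, so (11053/575) = (128/575)
factor out 2^7: 128 = 2^7·1; with 575 mod 8 = 7, (2/575) = +1; sign now -1; continue with (1/575)
reached (1/575) = 1, so the symbol is -1

-1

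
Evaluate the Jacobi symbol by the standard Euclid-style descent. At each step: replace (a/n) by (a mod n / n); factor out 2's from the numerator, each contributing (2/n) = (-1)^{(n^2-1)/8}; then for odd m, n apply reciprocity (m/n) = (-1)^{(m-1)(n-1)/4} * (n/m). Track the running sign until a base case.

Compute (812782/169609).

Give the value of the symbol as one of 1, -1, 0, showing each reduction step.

1

(812782/169609) = (134346/169609)   [reduce mod 169609]
134346 = 2^1·67173; (2/169609) = +1 since 169609 mod 8 = 1, so (134346/169609) = (+1)^1·(67173/169609); sign now +1
reciprocity: (67173/169609) = +1·(169609/67173) since 67173 mod 4 = 1, 169609 mod 4 = 1; sign now +1
(169609/67173) = (35263/67173)   [reduce mod 67173]
reciprocity: (35263/67173) = +1·(67173/35263) since 35263 mod 4 = 3, 67173 mod 4 = 1; sign now +1
(67173/35263) = (31910/35263)   [reduce mod 35263]
31910 = 2^1·15955; (2/35263) = +1 since 35263 mod 8 = 7, so (31910/35263) = (+1)^1·(15955/35263); sign now +1
reciprocity: (15955/35263) = -1·(35263/15955) since 15955 mod 4 = 3, 35263 mod 4 = 3; sign now -1
(35263/15955) = (3353/15955)   [reduce mod 15955]
reciprocity: (3353/15955) = +1·(15955/3353) since 3353 mod 4 = 1, 15955 mod 4 = 3; sign now -1
(15955/3353) = (2543/3353)   [reduce mod 3353]
reciprocity: (2543/3353) = +1·(3353/2543) since 2543 mod 4 = 3, 3353 mod 4 = 1; sign now -1
(3353/2543) = (810/2543)   [reduce mod 2543]
810 = 2^1·405; (2/2543) = +1 since 2543 mod 8 = 7, so (810/2543) = (+1)^1·(405/2543); sign now -1
reciprocity: (405/2543) = +1·(2543/405) since 405 mod 4 = 1, 2543 mod 4 = 3; sign now -1
(2543/405) = (113/405)   [reduce mod 405]
reciprocity: (113/405) = +1·(405/113) since 113 mod 4 = 1, 405 mod 4 = 1; sign now -1
(405/113) = (66/113)   [reduce mod 113]
66 = 2^1·33; (2/113) = +1 since 113 mod 8 = 1, so (66/113) = (+1)^1·(33/113); sign now -1
reciprocity: (33/113) = +1·(113/33) since 33 mod 4 = 1, 113 mod 4 = 1; sign now -1
(113/33) = (14/33)   [reduce mod 33]
14 = 2^1·7; (2/33) = +1 since 33 mod 8 = 1, so (14/33) = (+1)^1·(7/33); sign now -1
reciprocity: (7/33) = +1·(33/7) since 7 mod 4 = 3, 33 mod 4 = 1; sign now -1
(33/7) = (5/7)   [reduce mod 7]
reciprocity: (5/7) = +1·(7/5) since 5 mod 4 = 1, 7 mod 4 = 3; sign now -1
(7/5) = (2/5)   [reduce mod 5]
2 = 2^1·1; (2/5) = -1 since 5 mod 8 = 5, so (2/5) = (-1)^1·(1/5); sign now +1
(1/5) = 1; final value = sign = +1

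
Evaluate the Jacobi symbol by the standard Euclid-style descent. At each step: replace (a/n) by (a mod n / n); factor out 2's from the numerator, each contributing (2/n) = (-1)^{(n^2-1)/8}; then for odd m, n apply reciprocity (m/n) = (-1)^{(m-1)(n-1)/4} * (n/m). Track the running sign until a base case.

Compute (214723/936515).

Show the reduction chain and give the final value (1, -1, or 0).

-1

flip (214723/936515) -> (936515/214723): both odd, 214723 mod 4 = 3, 936515 mod 4 = 3, so the flip contributes -1; sign now -1
(936515/214723): 936515 mod 214723 = 77623, so (936515/214723) = (77623/214723)
flip (77623/214723) -> (214723/77623): both odd, 77623 mod 4 = 3, 214723 mod 4 = 3, so the flip contributes -1; sign now +1
(214723/77623): 214723 mod 77623 = 59477, so (214723/77623) = (59477/77623)
flip (59477/77623) -> (77623/59477): both odd, 59477 mod 4 = 1, 77623 mod 4 = 3, so the flip contributes +1; sign now +1
(77623/59477): 77623 mod 59477 = 18146, so (77623/59477) = (18146/59477)
factor out 2^1: 18146 = 2^1·9073; with 59477 mod 8 = 5, (2/59477) = -1; sign now -1; continue with (9073/59477)
flip (9073/59477) -> (59477/9073): both odd, 9073 mod 4 = 1, 59477 mod 4 = 1, so the flip contributes +1; sign now -1
(59477/9073): 59477 mod 9073 = 5039, so (59477/9073) = (5039/9073)
flip (5039/9073) -> (9073/5039): both odd, 5039 mod 4 = 3, 9073 mod 4 = 1, so the flip contributes +1; sign now -1
(9073/5039): 9073 mod 5039 = 4034, so (9073/5039) = (4034/5039)
factor out 2^1: 4034 = 2^1·2017; with 5039 mod 8 = 7, (2/5039) = +1; sign now -1; continue with (2017/5039)
flip (2017/5039) -> (5039/2017): both odd, 2017 mod 4 = 1, 5039 mod 4 = 3, so the flip contributes +1; sign now -1
(5039/2017): 5039 mod 2017 = 1005, so (5039/2017) = (1005/2017)
flip (1005/2017) -> (2017/1005): both odd, 1005 mod 4 = 1, 2017 mod 4 = 1, so the flip contributes +1; sign now -1
(2017/1005): 2017 mod 1005 = 7, so (2017/1005) = (7/1005)
flip (7/1005) -> (1005/7): both odd, 7 mod 4 = 3, 1005 mod 4 = 1, so the flip contributes +1; sign now -1
(1005/7): 1005 mod 7 = 4, so (1005/7) = (4/7)
factor out 2^2: 4 = 2^2·1; with 7 mod 8 = 7, (2/7) = +1; sign now -1; continue with (1/7)
reached (1/7) = 1, so the symbol is -1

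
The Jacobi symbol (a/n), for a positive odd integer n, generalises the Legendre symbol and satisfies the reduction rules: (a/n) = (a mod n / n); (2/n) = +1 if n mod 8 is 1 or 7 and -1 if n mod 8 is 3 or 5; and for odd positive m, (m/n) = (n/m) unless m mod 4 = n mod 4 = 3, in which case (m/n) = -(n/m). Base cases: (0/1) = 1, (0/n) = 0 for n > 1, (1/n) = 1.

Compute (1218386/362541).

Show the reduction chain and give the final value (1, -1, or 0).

(1218386/362541): 1218386 mod 362541 = 130763, so (1218386/362541) = (130763/362541)
flip (130763/362541) -> (362541/130763): both odd, 130763 mod 4 = 3, 362541 mod 4 = 1, so the flip contributes +1; sign now +1
(362541/130763): 362541 mod 130763 = 101015, so (362541/130763) = (101015/130763)
flip (101015/130763) -> (130763/101015): both odd, 101015 mod 4 = 3, 130763 mod 4 = 3, so the flip contributes -1; sign now -1
(130763/101015): 130763 mod 101015 = 29748, so (130763/101015) = (29748/101015)
factor out 2^2: 29748 = 2^2·7437; with 101015 mod 8 = 7, (2/101015) = +1; sign now -1; continue with (7437/101015)
flip (7437/101015) -> (101015/7437): both odd, 7437 mod 4 = 1, 101015 mod 4 = 3, so the flip contributes +1; sign now -1
(101015/7437): 101015 mod 7437 = 4334, so (101015/7437) = (4334/7437)
factor out 2^1: 4334 = 2^1·2167; with 7437 mod 8 = 5, (2/7437) = -1; sign now +1; continue with (2167/7437)
flip (2167/7437) -> (7437/2167): both odd, 2167 mod 4 = 3, 7437 mod 4 = 1, so the flip contributes +1; sign now +1
(7437/2167): 7437 mod 2167 = 936, so (7437/2167) = (936/2167)
factor out 2^3: 936 = 2^3·117; with 2167 mod 8 = 7, (2/2167) = +1; sign now +1; continue with (117/2167)
flip (117/2167) -> (2167/117): both odd, 117 mod 4 = 1, 2167 mod 4 = 3, so the flip contributes +1; sign now +1
(2167/117): 2167 mod 117 = 61, so (2167/117) = (61/117)
flip (61/117) -> (117/61): both odd, 61 mod 4 = 1, 117 mod 4 = 1, so the flip contributes +1; sign now +1
(117/61): 117 mod 61 = 56, so (117/61) = (56/61)
factor out 2^3: 56 = 2^3·7; with 61 mod 8 = 5, (2/61) = -1; sign now -1; continue with (7/61)
flip (7/61) -> (61/7): both odd, 7 mod 4 = 3, 61 mod 4 = 1, so the flip contributes +1; sign now -1
(61/7): 61 mod 7 = 5, so (61/7) = (5/7)
flip (5/7) -> (7/5): both odd, 5 mod 4 = 1, 7 mod 4 = 3, so the flip contributes +1; sign now -1
(7/5): 7 mod 5 = 2, so (7/5) = (2/5)
factor out 2^1: 2 = 2^1·1; with 5 mod 8 = 5, (2/5) = -1; sign now +1; continue with (1/5)
reached (1/5) = 1, so the symbol is +1

1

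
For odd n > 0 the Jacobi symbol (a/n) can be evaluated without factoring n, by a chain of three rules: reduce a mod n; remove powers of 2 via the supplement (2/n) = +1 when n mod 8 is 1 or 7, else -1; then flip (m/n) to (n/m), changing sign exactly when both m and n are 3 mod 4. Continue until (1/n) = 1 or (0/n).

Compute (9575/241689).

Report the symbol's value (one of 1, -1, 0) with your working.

reciprocity: (9575/241689) = +1·(241689/9575) since 9575 mod 4 = 3, 241689 mod 4 = 1; sign now +1
(241689/9575) = (2314/9575)   [reduce mod 9575]
2314 = 2^1·1157; (2/9575) = +1 since 9575 mod 8 = 7, so (2314/9575) = (+1)^1·(1157/9575); sign now +1
reciprocity: (1157/9575) = +1·(9575/1157) since 1157 mod 4 = 1, 9575 mod 4 = 3; sign now +1
(9575/1157) = (319/1157)   [reduce mod 1157]
reciprocity: (319/1157) = +1·(1157/319) since 319 mod 4 = 3, 1157 mod 4 = 1; sign now +1
(1157/319) = (200/319)   [reduce mod 319]
200 = 2^3·25; (2/319) = +1 since 319 mod 8 = 7, so (200/319) = (+1)^3·(25/319); sign now +1
reciprocity: (25/319) = +1·(319/25) since 25 mod 4 = 1, 319 mod 4 = 3; sign now +1
(319/25) = (19/25)   [reduce mod 25]
reciprocity: (19/25) = +1·(25/19) since 19 mod 4 = 3, 25 mod 4 = 1; sign now +1
(25/19) = (6/19)   [reduce mod 19]
6 = 2^1·3; (2/19) = -1 since 19 mod 8 = 3, so (6/19) = (-1)^1·(3/19); sign now -1
reciprocity: (3/19) = -1·(19/3) since 3 mod 4 = 3, 19 mod 4 = 3; sign now +1
(19/3) = (1/3)   [reduce mod 3]
(1/3) = 1; final value = sign = +1

1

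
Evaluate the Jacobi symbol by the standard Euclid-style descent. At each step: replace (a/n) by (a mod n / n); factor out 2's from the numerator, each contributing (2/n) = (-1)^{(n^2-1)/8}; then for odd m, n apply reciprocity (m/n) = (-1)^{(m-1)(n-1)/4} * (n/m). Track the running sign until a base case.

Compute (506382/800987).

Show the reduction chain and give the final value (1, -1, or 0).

1

506382 = 2^1·253191; (2/800987) = -1 since 800987 mod 8 = 3, so (506382/800987) = (-1)^1·(253191/800987); sign now -1
reciprocity: (253191/800987) = -1·(800987/253191) since 253191 mod 4 = 3, 800987 mod 4 = 3; sign now +1
(800987/253191) = (41414/253191)   [reduce mod 253191]
41414 = 2^1·20707; (2/253191) = +1 since 253191 mod 8 = 7, so (41414/253191) = (+1)^1·(20707/253191); sign now +1
reciprocity: (20707/253191) = -1·(253191/20707) since 20707 mod 4 = 3, 253191 mod 4 = 3; sign now -1
(253191/20707) = (4707/20707)   [reduce mod 20707]
reciprocity: (4707/20707) = -1·(20707/4707) since 4707 mod 4 = 3, 20707 mod 4 = 3; sign now +1
(20707/4707) = (1879/4707)   [reduce mod 4707]
reciprocity: (1879/4707) = -1·(4707/1879) since 1879 mod 4 = 3, 4707 mod 4 = 3; sign now -1
(4707/1879) = (949/1879)   [reduce mod 1879]
reciprocity: (949/1879) = +1·(1879/949) since 949 mod 4 = 1, 1879 mod 4 = 3; sign now -1
(1879/949) = (930/949)   [reduce mod 949]
930 = 2^1·465; (2/949) = -1 since 949 mod 8 = 5, so (930/949) = (-1)^1·(465/949); sign now +1
reciprocity: (465/949) = +1·(949/465) since 465 mod 4 = 1, 949 mod 4 = 1; sign now +1
(949/465) = (19/465)   [reduce mod 465]
reciprocity: (19/465) = +1·(465/19) since 19 mod 4 = 3, 465 mod 4 = 1; sign now +1
(465/19) = (9/19)   [reduce mod 19]
reciprocity: (9/19) = +1·(19/9) since 9 mod 4 = 1, 19 mod 4 = 3; sign now +1
(19/9) = (1/9)   [reduce mod 9]
(1/9) = 1; final value = sign = +1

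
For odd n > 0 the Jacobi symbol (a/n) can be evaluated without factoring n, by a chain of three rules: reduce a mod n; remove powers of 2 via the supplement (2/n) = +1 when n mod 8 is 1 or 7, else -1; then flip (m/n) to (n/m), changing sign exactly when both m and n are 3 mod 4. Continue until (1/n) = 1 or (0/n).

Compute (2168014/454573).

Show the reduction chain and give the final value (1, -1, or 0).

1

(2168014/454573): 2168014 mod 454573 = 349722, so (2168014/454573) = (349722/454573)
factor out 2^1: 349722 = 2^1·174861; with 454573 mod 8 = 5, (2/454573) = -1; sign now -1; continue with (174861/454573)
flip (174861/454573) -> (454573/174861): both odd, 174861 mod 4 = 1, 454573 mod 4 = 1, so the flip contributes +1; sign now -1
(454573/174861): 454573 mod 174861 = 104851, so (454573/174861) = (104851/174861)
flip (104851/174861) -> (174861/104851): both odd, 104851 mod 4 = 3, 174861 mod 4 = 1, so the flip contributes +1; sign now -1
(174861/104851): 174861 mod 104851 = 70010, so (174861/104851) = (70010/104851)
factor out 2^1: 70010 = 2^1·35005; with 104851 mod 8 = 3, (2/104851) = -1; sign now +1; continue with (35005/104851)
flip (35005/104851) -> (104851/35005): both odd, 35005 mod 4 = 1, 104851 mod 4 = 3, so the flip contributes +1; sign now +1
(104851/35005): 104851 mod 35005 = 34841, so (104851/35005) = (34841/35005)
flip (34841/35005) -> (35005/34841): both odd, 34841 mod 4 = 1, 35005 mod 4 = 1, so the flip contributes +1; sign now +1
(35005/34841): 35005 mod 34841 = 164, so (35005/34841) = (164/34841)
factor out 2^2: 164 = 2^2·41; with 34841 mod 8 = 1, (2/34841) = +1; sign now +1; continue with (41/34841)
flip (41/34841) -> (34841/41): both odd, 41 mod 4 = 1, 34841 mod 4 = 1, so the flip contributes +1; sign now +1
(34841/41): 34841 mod 41 = 32, so (34841/41) = (32/41)
factor out 2^5: 32 = 2^5·1; with 41 mod 8 = 1, (2/41) = +1; sign now +1; continue with (1/41)
reached (1/41) = 1, so the symbol is +1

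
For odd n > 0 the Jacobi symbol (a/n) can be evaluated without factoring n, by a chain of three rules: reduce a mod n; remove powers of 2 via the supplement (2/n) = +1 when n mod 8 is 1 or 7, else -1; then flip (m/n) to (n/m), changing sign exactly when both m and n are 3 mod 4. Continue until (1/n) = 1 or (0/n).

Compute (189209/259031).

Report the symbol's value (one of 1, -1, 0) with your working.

reciprocity: (189209/259031) = +1·(259031/189209) since 189209 mod 4 = 1, 259031 mod 4 = 3; sign now +1
(259031/189209) = (69822/189209)   [reduce mod 189209]
69822 = 2^1·34911; (2/189209) = +1 since 189209 mod 8 = 1, so (69822/189209) = (+1)^1·(34911/189209); sign now +1
reciprocity: (34911/189209) = +1·(189209/34911) since 34911 mod 4 = 3, 189209 mod 4 = 1; sign now +1
(189209/34911) = (14654/34911)   [reduce mod 34911]
14654 = 2^1·7327; (2/34911) = +1 since 34911 mod 8 = 7, so (14654/34911) = (+1)^1·(7327/34911); sign now +1
reciprocity: (7327/34911) = -1·(34911/7327) since 7327 mod 4 = 3, 34911 mod 4 = 3; sign now -1
(34911/7327) = (5603/7327)   [reduce mod 7327]
reciprocity: (5603/7327) = -1·(7327/5603) since 5603 mod 4 = 3, 7327 mod 4 = 3; sign now +1
(7327/5603) = (1724/5603)   [reduce mod 5603]
1724 = 2^2·431; (2/5603) = -1 since 5603 mod 8 = 3, so (1724/5603) = (-1)^2·(431/5603); sign now +1
reciprocity: (431/5603) = -1·(5603/431) since 431 mod 4 = 3, 5603 mod 4 = 3; sign now -1
(5603/431) = (0/431)   [reduce mod 431]
(0/431) = 0   [gcd(a, n) > 1]; final value = 0

0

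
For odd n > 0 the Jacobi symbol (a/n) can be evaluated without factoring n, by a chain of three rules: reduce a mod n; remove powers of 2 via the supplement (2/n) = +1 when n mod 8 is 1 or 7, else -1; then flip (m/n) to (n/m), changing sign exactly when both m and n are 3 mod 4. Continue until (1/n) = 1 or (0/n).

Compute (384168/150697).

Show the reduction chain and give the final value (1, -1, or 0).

-1

(384168/150697) = (82774/150697)   [reduce mod 150697]
82774 = 2^1·41387; (2/150697) = +1 since 150697 mod 8 = 1, so (82774/150697) = (+1)^1·(41387/150697); sign now +1
reciprocity: (41387/150697) = +1·(150697/41387) since 41387 mod 4 = 3, 150697 mod 4 = 1; sign now +1
(150697/41387) = (26536/41387)   [reduce mod 41387]
26536 = 2^3·3317; (2/41387) = -1 since 41387 mod 8 = 3, so (26536/41387) = (-1)^3·(3317/41387); sign now -1
reciprocity: (3317/41387) = +1·(41387/3317) since 3317 mod 4 = 1, 41387 mod 4 = 3; sign now -1
(41387/3317) = (1583/3317)   [reduce mod 3317]
reciprocity: (1583/3317) = +1·(3317/1583) since 1583 mod 4 = 3, 3317 mod 4 = 1; sign now -1
(3317/1583) = (151/1583)   [reduce mod 1583]
reciprocity: (151/1583) = -1·(1583/151) since 151 mod 4 = 3, 1583 mod 4 = 3; sign now +1
(1583/151) = (73/151)   [reduce mod 151]
reciprocity: (73/151) = +1·(151/73) since 73 mod 4 = 1, 151 mod 4 = 3; sign now +1
(151/73) = (5/73)   [reduce mod 73]
reciprocity: (5/73) = +1·(73/5) since 5 mod 4 = 1, 73 mod 4 = 1; sign now +1
(73/5) = (3/5)   [reduce mod 5]
reciprocity: (3/5) = +1·(5/3) since 3 mod 4 = 3, 5 mod 4 = 1; sign now +1
(5/3) = (2/3)   [reduce mod 3]
2 = 2^1·1; (2/3) = -1 since 3 mod 8 = 3, so (2/3) = (-1)^1·(1/3); sign now -1
(1/3) = 1; final value = sign = -1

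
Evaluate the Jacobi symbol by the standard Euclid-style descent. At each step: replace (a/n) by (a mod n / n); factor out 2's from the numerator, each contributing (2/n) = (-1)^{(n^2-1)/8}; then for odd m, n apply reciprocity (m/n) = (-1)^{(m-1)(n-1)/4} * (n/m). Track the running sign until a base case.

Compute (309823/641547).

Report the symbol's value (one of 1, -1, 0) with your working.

reciprocity: (309823/641547) = -1·(641547/309823) since 309823 mod 4 = 3, 641547 mod 4 = 3; sign now -1
(641547/309823) = (21901/309823)   [reduce mod 309823]
reciprocity: (21901/309823) = +1·(309823/21901) since 21901 mod 4 = 1, 309823 mod 4 = 3; sign now -1
(309823/21901) = (3209/21901)   [reduce mod 21901]
reciprocity: (3209/21901) = +1·(21901/3209) since 3209 mod 4 = 1, 21901 mod 4 = 1; sign now -1
(21901/3209) = (2647/3209)   [reduce mod 3209]
reciprocity: (2647/3209) = +1·(3209/2647) since 2647 mod 4 = 3, 3209 mod 4 = 1; sign now -1
(3209/2647) = (562/2647)   [reduce mod 2647]
562 = 2^1·281; (2/2647) = +1 since 2647 mod 8 = 7, so (562/2647) = (+1)^1·(281/2647); sign now -1
reciprocity: (281/2647) = +1·(2647/281) since 281 mod 4 = 1, 2647 mod 4 = 3; sign now -1
(2647/281) = (118/281)   [reduce mod 281]
118 = 2^1·59; (2/281) = +1 since 281 mod 8 = 1, so (118/281) = (+1)^1·(59/281); sign now -1
reciprocity: (59/281) = +1·(281/59) since 59 mod 4 = 3, 281 mod 4 = 1; sign now -1
(281/59) = (45/59)   [reduce mod 59]
reciprocity: (45/59) = +1·(59/45) since 45 mod 4 = 1, 59 mod 4 = 3; sign now -1
(59/45) = (14/45)   [reduce mod 45]
14 = 2^1·7; (2/45) = -1 since 45 mod 8 = 5, so (14/45) = (-1)^1·(7/45); sign now +1
reciprocity: (7/45) = +1·(45/7) since 7 mod 4 = 3, 45 mod 4 = 1; sign now +1
(45/7) = (3/7)   [reduce mod 7]
reciprocity: (3/7) = -1·(7/3) since 3 mod 4 = 3, 7 mod 4 = 3; sign now -1
(7/3) = (1/3)   [reduce mod 3]
(1/3) = 1; final value = sign = -1

-1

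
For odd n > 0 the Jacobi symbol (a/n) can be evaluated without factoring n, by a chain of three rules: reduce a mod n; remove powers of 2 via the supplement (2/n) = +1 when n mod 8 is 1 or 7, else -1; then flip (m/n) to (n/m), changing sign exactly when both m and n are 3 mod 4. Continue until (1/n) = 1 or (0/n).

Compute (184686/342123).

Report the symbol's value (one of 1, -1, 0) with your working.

0

factor out 2^1: 184686 = 2^1·92343; with 342123 mod 8 = 3, (2/342123) = -1; sign now -1; continue with (92343/342123)
flip (92343/342123) -> (342123/92343): both odd, 92343 mod 4 = 3, 342123 mod 4 = 3, so the flip contributes -1; sign now +1
(342123/92343): 342123 mod 92343 = 65094, so (342123/92343) = (65094/92343)
factor out 2^1: 65094 = 2^1·32547; with 92343 mod 8 = 7, (2/92343) = +1; sign now +1; continue with (32547/92343)
flip (32547/92343) -> (92343/32547): both odd, 32547 mod 4 = 3, 92343 mod 4 = 3, so the flip contributes -1; sign now -1
(92343/32547): 92343 mod 32547 = 27249, so (92343/32547) = (27249/32547)
flip (27249/32547) -> (32547/27249): both odd, 27249 mod 4 = 1, 32547 mod 4 = 3, so the flip contributes +1; sign now -1
(32547/27249): 32547 mod 27249 = 5298, so (32547/27249) = (5298/27249)
factor out 2^1: 5298 = 2^1·2649; with 27249 mod 8 = 1, (2/27249) = +1; sign now -1; continue with (2649/27249)
flip (2649/27249) -> (27249/2649): both odd, 2649 mod 4 = 1, 27249 mod 4 = 1, so the flip contributes +1; sign now -1
(27249/2649): 27249 mod 2649 = 759, so (27249/2649) = (759/2649)
flip (759/2649) -> (2649/759): both odd, 759 mod 4 = 3, 2649 mod 4 = 1, so the flip contributes +1; sign now -1
(2649/759): 2649 mod 759 = 372, so (2649/759) = (372/759)
factor out 2^2: 372 = 2^2·93; with 759 mod 8 = 7, (2/759) = +1; sign now -1; continue with (93/759)
flip (93/759) -> (759/93): both odd, 93 mod 4 = 1, 759 mod 4 = 3, so the flip contributes +1; sign now -1
(759/93): 759 mod 93 = 15, so (759/93) = (15/93)
flip (15/93) -> (93/15): both odd, 15 mod 4 = 3, 93 mod 4 = 1, so the flip contributes +1; sign now -1
(93/15): 93 mod 15 = 3, so (93/15) = (3/15)
flip (3/15) -> (15/3): both odd, 3 mod 4 = 3, 15 mod 4 = 3, so the flip contributes -1; sign now +1
(15/3): 15 mod 3 = 0, so (15/3) = (0/3)
reached (0/3); gcd(a, n) > 1, so (0/3) = 0 and the symbol is 0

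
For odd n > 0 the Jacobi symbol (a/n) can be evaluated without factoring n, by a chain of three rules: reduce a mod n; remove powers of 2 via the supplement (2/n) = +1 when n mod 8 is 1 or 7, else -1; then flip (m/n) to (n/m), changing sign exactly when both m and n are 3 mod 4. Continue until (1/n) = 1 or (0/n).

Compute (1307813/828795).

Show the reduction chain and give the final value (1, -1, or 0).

(1307813/828795): 1307813 mod 828795 = 479018, so (1307813/828795) = (479018/828795)
factor out 2^1: 479018 = 2^1·239509; with 828795 mod 8 = 3, (2/828795) = -1; sign now -1; continue with (239509/828795)
flip (239509/828795) -> (828795/239509): both odd, 239509 mod 4 = 1, 828795 mod 4 = 3, so the flip contributes +1; sign now -1
(828795/239509): 828795 mod 239509 = 110268, so (828795/239509) = (110268/239509)
factor out 2^2: 110268 = 2^2·27567; with 239509 mod 8 = 5, (2/239509) = -1; sign now -1; continue with (27567/239509)
flip (27567/239509) -> (239509/27567): both odd, 27567 mod 4 = 3, 239509 mod 4 = 1, so the flip contributes +1; sign now -1
(239509/27567): 239509 mod 27567 = 18973, so (239509/27567) = (18973/27567)
flip (18973/27567) -> (27567/18973): both odd, 18973 mod 4 = 1, 27567 mod 4 = 3, so the flip contributes +1; sign now -1
(27567/18973): 27567 mod 18973 = 8594, so (27567/18973) = (8594/18973)
factor out 2^1: 8594 = 2^1·4297; with 18973 mod 8 = 5, (2/18973) = -1; sign now +1; continue with (4297/18973)
flip (4297/18973) -> (18973/4297): both odd, 4297 mod 4 = 1, 18973 mod 4 = 1, so the flip contributes +1; sign now +1
(18973/4297): 18973 mod 4297 = 1785, so (18973/4297) = (1785/4297)
flip (1785/4297) -> (4297/1785): both odd, 1785 mod 4 = 1, 4297 mod 4 = 1, so the flip contributes +1; sign now +1
(4297/1785): 4297 mod 1785 = 727, so (4297/1785) = (727/1785)
flip (727/1785) -> (1785/727): both odd, 727 mod 4 = 3, 1785 mod 4 = 1, so the flip contributes +1; sign now +1
(1785/727): 1785 mod 727 = 331, so (1785/727) = (331/727)
flip (331/727) -> (727/331): both odd, 331 mod 4 = 3, 727 mod 4 = 3, so the flip contributes -1; sign now -1
(727/331): 727 mod 331 = 65, so (727/331) = (65/331)
flip (65/331) -> (331/65): both odd, 65 mod 4 = 1, 331 mod 4 = 3, so the flip contributes +1; sign now -1
(331/65): 331 mod 65 = 6, so (331/65) = (6/65)
factor out 2^1: 6 = 2^1·3; with 65 mod 8 = 1, (2/65) = +1; sign now -1; continue with (3/65)
flip (3/65) -> (65/3): both odd, 3 mod 4 = 3, 65 mod 4 = 1, so the flip contributes +1; sign now -1
(65/3): 65 mod 3 = 2, so (65/3) = (2/3)
factor out 2^1: 2 = 2^1·1; with 3 mod 8 = 3, (2/3) = -1; sign now +1; continue with (1/3)
reached (1/3) = 1, so the symbol is +1

1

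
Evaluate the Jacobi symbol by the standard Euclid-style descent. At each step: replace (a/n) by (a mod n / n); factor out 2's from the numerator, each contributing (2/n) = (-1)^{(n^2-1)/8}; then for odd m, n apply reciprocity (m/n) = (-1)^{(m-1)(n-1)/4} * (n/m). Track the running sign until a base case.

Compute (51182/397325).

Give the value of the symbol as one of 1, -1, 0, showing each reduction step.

1

factor out 2^1: 51182 = 2^1·25591; with 397325 mod 8 = 5, (2/397325) = -1; sign now -1; continue with (25591/397325)
flip (25591/397325) -> (397325/25591): both odd, 25591 mod 4 = 3, 397325 mod 4 = 1, so the flip contributes +1; sign now -1
(397325/25591): 397325 mod 25591 = 13460, so (397325/25591) = (13460/25591)
factor out 2^2: 13460 = 2^2·3365; with 25591 mod 8 = 7, (2/25591) = +1; sign now -1; continue with (3365/25591)
flip (3365/25591) -> (25591/3365): both odd, 3365 mod 4 = 1, 25591 mod 4 = 3, so the flip contributes +1; sign now -1
(25591/3365): 25591 mod 3365 = 2036, so (25591/3365) = (2036/3365)
factor out 2^2: 2036 = 2^2·509; with 3365 mod 8 = 5, (2/3365) = -1; sign now -1; continue with (509/3365)
flip (509/3365) -> (3365/509): both odd, 509 mod 4 = 1, 3365 mod 4 = 1, so the flip contributes +1; sign now -1
(3365/509): 3365 mod 509 = 311, so (3365/509) = (311/509)
flip (311/509) -> (509/311): both odd, 311 mod 4 = 3, 509 mod 4 = 1, so the flip contributes +1; sign now -1
(509/311): 509 mod 311 = 198, so (509/311) = (198/311)
factor out 2^1: 198 = 2^1·99; with 311 mod 8 = 7, (2/311) = +1; sign now -1; continue with (99/311)
flip (99/311) -> (311/99): both odd, 99 mod 4 = 3, 311 mod 4 = 3, so the flip contributes -1; sign now +1
(311/99): 311 mod 99 = 14, so (311/99) = (14/99)
factor out 2^1: 14 = 2^1·7; with 99 mod 8 = 3, (2/99) = -1; sign now -1; continue with (7/99)
flip (7/99) -> (99/7): both odd, 7 mod 4 = 3, 99 mod 4 = 3, so the flip contributes -1; sign now +1
(99/7): 99 mod 7 = 1, so (99/7) = (1/7)
reached (1/7) = 1, so the symbol is +1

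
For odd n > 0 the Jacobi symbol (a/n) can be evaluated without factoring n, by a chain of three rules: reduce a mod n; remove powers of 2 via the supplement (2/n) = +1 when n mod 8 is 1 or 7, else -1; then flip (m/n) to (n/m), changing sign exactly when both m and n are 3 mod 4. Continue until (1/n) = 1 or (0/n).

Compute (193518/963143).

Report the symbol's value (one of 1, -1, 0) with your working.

factor out 2^1: 193518 = 2^1·96759; with 963143 mod 8 = 7, (2/963143) = +1; sign now +1; continue with (96759/963143)
flip (96759/963143) -> (963143/96759): both odd, 96759 mod 4 = 3, 963143 mod 4 = 3, so the flip contributes -1; sign now -1
(963143/96759): 963143 mod 96759 = 92312, so (963143/96759) = (92312/96759)
factor out 2^3: 92312 = 2^3·11539; with 96759 mod 8 = 7, (2/96759) = +1; sign now -1; continue with (11539/96759)
flip (11539/96759) -> (96759/11539): both odd, 11539 mod 4 = 3, 96759 mod 4 = 3, so the flip contributes -1; sign now +1
(96759/11539): 96759 mod 11539 = 4447, so (96759/11539) = (4447/11539)
flip (4447/11539) -> (11539/4447): both odd, 4447 mod 4 = 3, 11539 mod 4 = 3, so the flip contributes -1; sign now -1
(11539/4447): 11539 mod 4447 = 2645, so (11539/4447) = (2645/4447)
flip (2645/4447) -> (4447/2645): both odd, 2645 mod 4 = 1, 4447 mod 4 = 3, so the flip contributes +1; sign now -1
(4447/2645): 4447 mod 2645 = 1802, so (4447/2645) = (1802/2645)
factor out 2^1: 1802 = 2^1·901; with 2645 mod 8 = 5, (2/2645) = -1; sign now +1; continue with (901/2645)
flip (901/2645) -> (2645/901): both odd, 901 mod 4 = 1, 2645 mod 4 = 1, so the flip contributes +1; sign now +1
(2645/901): 2645 mod 901 = 843, so (2645/901) = (843/901)
flip (843/901) -> (901/843): both odd, 843 mod 4 = 3, 901 mod 4 = 1, so the flip contributes +1; sign now +1
(901/843): 901 mod 843 = 58, so (901/843) = (58/843)
factor out 2^1: 58 = 2^1·29; with 843 mod 8 = 3, (2/843) = -1; sign now -1; continue with (29/843)
flip (29/843) -> (843/29): both odd, 29 mod 4 = 1, 843 mod 4 = 3, so the flip contributes +1; sign now -1
(843/29): 843 mod 29 = 2, so (843/29) = (2/29)
factor out 2^1: 2 = 2^1·1; with 29 mod 8 = 5, (2/29) = -1; sign now +1; continue with (1/29)
reached (1/29) = 1, so the symbol is +1

1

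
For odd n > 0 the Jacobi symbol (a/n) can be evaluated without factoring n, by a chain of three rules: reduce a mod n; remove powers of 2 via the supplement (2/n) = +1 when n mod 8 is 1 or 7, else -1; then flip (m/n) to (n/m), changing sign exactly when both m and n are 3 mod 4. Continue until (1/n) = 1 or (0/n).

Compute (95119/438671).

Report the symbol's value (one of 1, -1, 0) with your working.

-1

reciprocity: (95119/438671) = -1·(438671/95119) since 95119 mod 4 = 3, 438671 mod 4 = 3; sign now -1
(438671/95119) = (58195/95119)   [reduce mod 95119]
reciprocity: (58195/95119) = -1·(95119/58195) since 58195 mod 4 = 3, 95119 mod 4 = 3; sign now +1
(95119/58195) = (36924/58195)   [reduce mod 58195]
36924 = 2^2·9231; (2/58195) = -1 since 58195 mod 8 = 3, so (36924/58195) = (-1)^2·(9231/58195); sign now +1
reciprocity: (9231/58195) = -1·(58195/9231) since 9231 mod 4 = 3, 58195 mod 4 = 3; sign now -1
(58195/9231) = (2809/9231)   [reduce mod 9231]
reciprocity: (2809/9231) = +1·(9231/2809) since 2809 mod 4 = 1, 9231 mod 4 = 3; sign now -1
(9231/2809) = (804/2809)   [reduce mod 2809]
804 = 2^2·201; (2/2809) = +1 since 2809 mod 8 = 1, so (804/2809) = (+1)^2·(201/2809); sign now -1
reciprocity: (201/2809) = +1·(2809/201) since 201 mod 4 = 1, 2809 mod 4 = 1; sign now -1
(2809/201) = (196/201)   [reduce mod 201]
196 = 2^2·49; (2/201) = +1 since 201 mod 8 = 1, so (196/201) = (+1)^2·(49/201); sign now -1
reciprocity: (49/201) = +1·(201/49) since 49 mod 4 = 1, 201 mod 4 = 1; sign now -1
(201/49) = (5/49)   [reduce mod 49]
reciprocity: (5/49) = +1·(49/5) since 5 mod 4 = 1, 49 mod 4 = 1; sign now -1
(49/5) = (4/5)   [reduce mod 5]
4 = 2^2·1; (2/5) = -1 since 5 mod 8 = 5, so (4/5) = (-1)^2·(1/5); sign now -1
(1/5) = 1; final value = sign = -1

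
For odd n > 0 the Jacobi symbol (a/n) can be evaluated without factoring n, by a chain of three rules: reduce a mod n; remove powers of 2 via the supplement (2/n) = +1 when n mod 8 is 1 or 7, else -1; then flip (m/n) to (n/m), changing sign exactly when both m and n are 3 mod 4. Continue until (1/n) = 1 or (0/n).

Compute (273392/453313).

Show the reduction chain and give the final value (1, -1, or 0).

0

factor out 2^4: 273392 = 2^4·17087; with 453313 mod 8 = 1, (2/453313) = +1; sign now +1; continue with (17087/453313)
flip (17087/453313) -> (453313/17087): both odd, 17087 mod 4 = 3, 453313 mod 4 = 1, so the flip contributes +1; sign now +1
(453313/17087): 453313 mod 17087 = 9051, so (453313/17087) = (9051/17087)
flip (9051/17087) -> (17087/9051): both odd, 9051 mod 4 = 3, 17087 mod 4 = 3, so the flip contributes -1; sign now -1
(17087/9051): 17087 mod 9051 = 8036, so (17087/9051) = (8036/9051)
factor out 2^2: 8036 = 2^2·2009; with 9051 mod 8 = 3, (2/9051) = -1; sign now -1; continue with (2009/9051)
flip (2009/9051) -> (9051/2009): both odd, 2009 mod 4 = 1, 9051 mod 4 = 3, so the flip contributes +1; sign now -1
(9051/2009): 9051 mod 2009 = 1015, so (9051/2009) = (1015/2009)
flip (1015/2009) -> (2009/1015): both odd, 1015 mod 4 = 3, 2009 mod 4 = 1, so the flip contributes +1; sign now -1
(2009/1015): 2009 mod 1015 = 994, so (2009/1015) = (994/1015)
factor out 2^1: 994 = 2^1·497; with 1015 mod 8 = 7, (2/1015) = +1; sign now -1; continue with (497/1015)
flip (497/1015) -> (1015/497): both odd, 497 mod 4 = 1, 1015 mod 4 = 3, so the flip contributes +1; sign now -1
(1015/497): 1015 mod 497 = 21, so (1015/497) = (21/497)
flip (21/497) -> (497/21): both odd, 21 mod 4 = 1, 497 mod 4 = 1, so the flip contributes +1; sign now -1
(497/21): 497 mod 21 = 14, so (497/21) = (14/21)
factor out 2^1: 14 = 2^1·7; with 21 mod 8 = 5, (2/21) = -1; sign now +1; continue with (7/21)
flip (7/21) -> (21/7): both odd, 7 mod 4 = 3, 21 mod 4 = 1, so the flip contributes +1; sign now +1
(21/7): 21 mod 7 = 0, so (21/7) = (0/7)
reached (0/7); gcd(a, n) > 1, so (0/7) = 0 and the symbol is 0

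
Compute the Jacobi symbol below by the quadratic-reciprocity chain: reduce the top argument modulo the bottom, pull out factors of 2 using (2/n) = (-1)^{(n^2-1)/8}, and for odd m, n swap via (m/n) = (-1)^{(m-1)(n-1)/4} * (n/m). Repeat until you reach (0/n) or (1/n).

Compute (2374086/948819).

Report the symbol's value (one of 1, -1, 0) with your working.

(2374086/948819) = (476448/948819)   [reduce mod 948819]
476448 = 2^5·14889; (2/948819) = -1 since 948819 mod 8 = 3, so (476448/948819) = (-1)^5·(14889/948819); sign now -1
reciprocity: (14889/948819) = +1·(948819/14889) since 14889 mod 4 = 1, 948819 mod 4 = 3; sign now -1
(948819/14889) = (10812/14889)   [reduce mod 14889]
10812 = 2^2·2703; (2/14889) = +1 since 14889 mod 8 = 1, so (10812/14889) = (+1)^2·(2703/14889); sign now -1
reciprocity: (2703/14889) = +1·(14889/2703) since 2703 mod 4 = 3, 14889 mod 4 = 1; sign now -1
(14889/2703) = (1374/2703)   [reduce mod 2703]
1374 = 2^1·687; (2/2703) = +1 since 2703 mod 8 = 7, so (1374/2703) = (+1)^1·(687/2703); sign now -1
reciprocity: (687/2703) = -1·(2703/687) since 687 mod 4 = 3, 2703 mod 4 = 3; sign now +1
(2703/687) = (642/687)   [reduce mod 687]
642 = 2^1·321; (2/687) = +1 since 687 mod 8 = 7, so (642/687) = (+1)^1·(321/687); sign now +1
reciprocity: (321/687) = +1·(687/321) since 321 mod 4 = 1, 687 mod 4 = 3; sign now +1
(687/321) = (45/321)   [reduce mod 321]
reciprocity: (45/321) = +1·(321/45) since 45 mod 4 = 1, 321 mod 4 = 1; sign now +1
(321/45) = (6/45)   [reduce mod 45]
6 = 2^1·3; (2/45) = -1 since 45 mod 8 = 5, so (6/45) = (-1)^1·(3/45); sign now -1
reciprocity: (3/45) = +1·(45/3) since 3 mod 4 = 3, 45 mod 4 = 1; sign now -1
(45/3) = (0/3)   [reduce mod 3]
(0/3) = 0   [gcd(a, n) > 1]; final value = 0

0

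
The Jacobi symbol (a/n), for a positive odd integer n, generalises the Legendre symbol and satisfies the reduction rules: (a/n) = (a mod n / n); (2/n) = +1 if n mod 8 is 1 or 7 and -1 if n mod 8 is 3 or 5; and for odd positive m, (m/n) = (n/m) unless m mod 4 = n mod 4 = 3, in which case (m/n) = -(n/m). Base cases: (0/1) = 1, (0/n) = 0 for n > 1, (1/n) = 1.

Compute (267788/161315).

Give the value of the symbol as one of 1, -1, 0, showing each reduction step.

(267788/161315) = (106473/161315)   [reduce mod 161315]
reciprocity: (106473/161315) = +1·(161315/106473) since 106473 mod 4 = 1, 161315 mod 4 = 3; sign now +1
(161315/106473) = (54842/106473)   [reduce mod 106473]
54842 = 2^1·27421; (2/106473) = +1 since 106473 mod 8 = 1, so (54842/106473) = (+1)^1·(27421/106473); sign now +1
reciprocity: (27421/106473) = +1·(106473/27421) since 27421 mod 4 = 1, 106473 mod 4 = 1; sign now +1
(106473/27421) = (24210/27421)   [reduce mod 27421]
24210 = 2^1·12105; (2/27421) = -1 since 27421 mod 8 = 5, so (24210/27421) = (-1)^1·(12105/27421); sign now -1
reciprocity: (12105/27421) = +1·(27421/12105) since 12105 mod 4 = 1, 27421 mod 4 = 1; sign now -1
(27421/12105) = (3211/12105)   [reduce mod 12105]
reciprocity: (3211/12105) = +1·(12105/3211) since 3211 mod 4 = 3, 12105 mod 4 = 1; sign now -1
(12105/3211) = (2472/3211)   [reduce mod 3211]
2472 = 2^3·309; (2/3211) = -1 since 3211 mod 8 = 3, so (2472/3211) = (-1)^3·(309/3211); sign now +1
reciprocity: (309/3211) = +1·(3211/309) since 309 mod 4 = 1, 3211 mod 4 = 3; sign now +1
(3211/309) = (121/309)   [reduce mod 309]
reciprocity: (121/309) = +1·(309/121) since 121 mod 4 = 1, 309 mod 4 = 1; sign now +1
(309/121) = (67/121)   [reduce mod 121]
reciprocity: (67/121) = +1·(121/67) since 67 mod 4 = 3, 121 mod 4 = 1; sign now +1
(121/67) = (54/67)   [reduce mod 67]
54 = 2^1·27; (2/67) = -1 since 67 mod 8 = 3, so (54/67) = (-1)^1·(27/67); sign now -1
reciprocity: (27/67) = -1·(67/27) since 27 mod 4 = 3, 67 mod 4 = 3; sign now +1
(67/27) = (13/27)   [reduce mod 27]
reciprocity: (13/27) = +1·(27/13) since 13 mod 4 = 1, 27 mod 4 = 3; sign now +1
(27/13) = (1/13)   [reduce mod 13]
(1/13) = 1; final value = sign = +1

1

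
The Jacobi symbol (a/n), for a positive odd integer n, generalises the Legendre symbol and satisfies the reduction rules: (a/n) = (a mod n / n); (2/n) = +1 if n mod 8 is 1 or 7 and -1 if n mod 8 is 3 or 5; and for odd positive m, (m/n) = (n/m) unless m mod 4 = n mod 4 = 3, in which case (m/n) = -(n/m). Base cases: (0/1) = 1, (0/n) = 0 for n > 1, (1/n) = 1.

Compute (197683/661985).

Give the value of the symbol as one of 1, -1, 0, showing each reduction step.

flip (197683/661985) -> (661985/197683): both odd, 197683 mod 4 = 3, 661985 mod 4 = 1, so the flip contributes +1; sign now +1
(661985/197683): 661985 mod 197683 = 68936, so (661985/197683) = (68936/197683)
factor out 2^3: 68936 = 2^3·8617; with 197683 mod 8 = 3, (2/197683) = -1; sign now -1; continue with (8617/197683)
flip (8617/197683) -> (197683/8617): both odd, 8617 mod 4 = 1, 197683 mod 4 = 3, so the flip contributes +1; sign now -1
(197683/8617): 197683 mod 8617 = 8109, so (197683/8617) = (8109/8617)
flip (8109/8617) -> (8617/8109): both odd, 8109 mod 4 = 1, 8617 mod 4 = 1, so the flip contributes +1; sign now -1
(8617/8109): 8617 mod 8109 = 508, so (8617/8109) = (508/8109)
factor out 2^2: 508 = 2^2·127; with 8109 mod 8 = 5, (2/8109) = -1; sign now -1; continue with (127/8109)
flip (127/8109) -> (8109/127): both odd, 127 mod 4 = 3, 8109 mod 4 = 1, so the flip contributes +1; sign now -1
(8109/127): 8109 mod 127 = 108, so (8109/127) = (108/127)
factor out 2^2: 108 = 2^2·27; with 127 mod 8 = 7, (2/127) = +1; sign now -1; continue with (27/127)
flip (27/127) -> (127/27): both odd, 27 mod 4 = 3, 127 mod 4 = 3, so the flip contributes -1; sign now +1
(127/27): 127 mod 27 = 19, so (127/27) = (19/27)
flip (19/27) -> (27/19): both odd, 19 mod 4 = 3, 27 mod 4 = 3, so the flip contributes -1; sign now -1
(27/19): 27 mod 19 = 8, so (27/19) = (8/19)
factor out 2^3: 8 = 2^3·1; with 19 mod 8 = 3, (2/19) = -1; sign now +1; continue with (1/19)
reached (1/19) = 1, so the symbol is +1

1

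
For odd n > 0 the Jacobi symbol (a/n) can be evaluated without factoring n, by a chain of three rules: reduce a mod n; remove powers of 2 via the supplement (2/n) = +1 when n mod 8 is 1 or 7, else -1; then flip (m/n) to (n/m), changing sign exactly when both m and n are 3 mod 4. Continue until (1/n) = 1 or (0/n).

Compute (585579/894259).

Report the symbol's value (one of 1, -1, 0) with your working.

reciprocity: (585579/894259) = -1·(894259/585579) since 585579 mod 4 = 3, 894259 mod 4 = 3; sign now -1
(894259/585579) = (308680/585579)   [reduce mod 585579]
308680 = 2^3·38585; (2/585579) = -1 since 585579 mod 8 = 3, so (308680/585579) = (-1)^3·(38585/585579); sign now +1
reciprocity: (38585/585579) = +1·(585579/38585) since 38585 mod 4 = 1, 585579 mod 4 = 3; sign now +1
(585579/38585) = (6804/38585)   [reduce mod 38585]
6804 = 2^2·1701; (2/38585) = +1 since 38585 mod 8 = 1, so (6804/38585) = (+1)^2·(1701/38585); sign now +1
reciprocity: (1701/38585) = +1·(38585/1701) since 1701 mod 4 = 1, 38585 mod 4 = 1; sign now +1
(38585/1701) = (1163/1701)   [reduce mod 1701]
reciprocity: (1163/1701) = +1·(1701/1163) since 1163 mod 4 = 3, 1701 mod 4 = 1; sign now +1
(1701/1163) = (538/1163)   [reduce mod 1163]
538 = 2^1·269; (2/1163) = -1 since 1163 mod 8 = 3, so (538/1163) = (-1)^1·(269/1163); sign now -1
reciprocity: (269/1163) = +1·(1163/269) since 269 mod 4 = 1, 1163 mod 4 = 3; sign now -1
(1163/269) = (87/269)   [reduce mod 269]
reciprocity: (87/269) = +1·(269/87) since 87 mod 4 = 3, 269 mod 4 = 1; sign now -1
(269/87) = (8/87)   [reduce mod 87]
8 = 2^3·1; (2/87) = +1 since 87 mod 8 = 7, so (8/87) = (+1)^3·(1/87); sign now -1
(1/87) = 1; final value = sign = -1

-1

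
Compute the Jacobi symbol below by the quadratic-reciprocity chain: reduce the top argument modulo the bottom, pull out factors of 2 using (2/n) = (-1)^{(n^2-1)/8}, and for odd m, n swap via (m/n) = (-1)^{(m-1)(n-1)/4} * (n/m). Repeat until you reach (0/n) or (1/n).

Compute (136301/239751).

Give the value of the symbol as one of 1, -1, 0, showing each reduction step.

reciprocity: (136301/239751) = +1·(239751/136301) since 136301 mod 4 = 1, 239751 mod 4 = 3; sign now +1
(239751/136301) = (103450/136301)   [reduce mod 136301]
103450 = 2^1·51725; (2/136301) = -1 since 136301 mod 8 = 5, so (103450/136301) = (-1)^1·(51725/136301); sign now -1
reciprocity: (51725/136301) = +1·(136301/51725) since 51725 mod 4 = 1, 136301 mod 4 = 1; sign now -1
(136301/51725) = (32851/51725)   [reduce mod 51725]
reciprocity: (32851/51725) = +1·(51725/32851) since 32851 mod 4 = 3, 51725 mod 4 = 1; sign now -1
(51725/32851) = (18874/32851)   [reduce mod 32851]
18874 = 2^1·9437; (2/32851) = -1 since 32851 mod 8 = 3, so (18874/32851) = (-1)^1·(9437/32851); sign now +1
reciprocity: (9437/32851) = +1·(32851/9437) since 9437 mod 4 = 1, 32851 mod 4 = 3; sign now +1
(32851/9437) = (4540/9437)   [reduce mod 9437]
4540 = 2^2·1135; (2/9437) = -1 since 9437 mod 8 = 5, so (4540/9437) = (-1)^2·(1135/9437); sign now +1
reciprocity: (1135/9437) = +1·(9437/1135) since 1135 mod 4 = 3, 9437 mod 4 = 1; sign now +1
(9437/1135) = (357/1135)   [reduce mod 1135]
reciprocity: (357/1135) = +1·(1135/357) since 357 mod 4 = 1, 1135 mod 4 = 3; sign now +1
(1135/357) = (64/357)   [reduce mod 357]
64 = 2^6·1; (2/357) = -1 since 357 mod 8 = 5, so (64/357) = (-1)^6·(1/357); sign now +1
(1/357) = 1; final value = sign = +1

1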